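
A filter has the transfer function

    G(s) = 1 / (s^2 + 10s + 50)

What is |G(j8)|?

Substitute s = j8: numerator = 1, denominator = -14 + j80.
|G(j8)| = |1| / |-14 + j80| = 1 / 81.216 ≈ 0.01231.

|G(j8)| ≈ 0.01231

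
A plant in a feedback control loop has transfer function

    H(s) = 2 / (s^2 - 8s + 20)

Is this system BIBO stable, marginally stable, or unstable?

unstable

The poles can be read from the denominator factors: s = 4 + 2j, 4 - 2j.
Since the pole(s) at s = 4 + 2j, 4 - 2j lie in the right half-plane, the system is unstable.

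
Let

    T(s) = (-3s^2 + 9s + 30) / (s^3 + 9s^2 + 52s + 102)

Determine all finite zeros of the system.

s = -2, 5

Set the numerator to zero: -3s^2 + 9s + 30 = 0, i.e. -3·(s^2 - 3s - 10) = 0.
Factoring: (s + 2)(s - 5) = 0.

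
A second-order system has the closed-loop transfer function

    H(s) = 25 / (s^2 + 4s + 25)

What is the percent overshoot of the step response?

Comparing s^2 + 4s + 25 to s^2 + 2ζωₙs + ωₙ²: ωₙ = 5 rad/s and ζ = 4/(2·5) = 0.4.
%OS = 100·exp(−πζ/√(1−ζ²)) = 100·exp(−π·0.4/√(1−0.4²)) ≈ 25.4%.

%OS ≈ 25.4%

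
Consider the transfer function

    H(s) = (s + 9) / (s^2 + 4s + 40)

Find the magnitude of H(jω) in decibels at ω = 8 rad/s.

|H(j8)|_dB ≈ -10.4 dB

Substitute s = j8: numerator = 9 + j8, denominator = -24 + j32.
|H(j8)| = |9 + j8| / |-24 + j32| = 12.042 / 40 ≈ 0.3010.
In decibels: 20·log₁₀(0.3010) ≈ -10.4 dB.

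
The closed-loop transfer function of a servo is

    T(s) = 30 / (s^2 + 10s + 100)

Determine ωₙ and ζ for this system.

Compare the denominator to the standard form s^2 + 2ζωₙs + ωₙ².
ωₙ² = 100, so ωₙ = 10 rad/s.
2ζωₙ = 10, so ζ = 10/(2·10) = 0.5.

ωₙ = 10 rad/s, ζ = 0.5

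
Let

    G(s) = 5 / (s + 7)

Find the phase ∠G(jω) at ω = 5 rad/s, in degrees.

At s = j5: numerator = 5, denominator = 7 + j5.
∠G = ∠num − ∠den = 0° − (35.538°) = -35.54°.

∠G(j5) ≈ -35.54°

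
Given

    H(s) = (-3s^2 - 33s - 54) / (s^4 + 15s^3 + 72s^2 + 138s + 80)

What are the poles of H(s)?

The poles are the roots of the denominator s^4 + 15s^3 + 72s^2 + 138s + 80 = 0.
Trying s = -8: the polynomial evaluates to 0, so (s + 8) is a factor.
Dividing out leaves s^3 + 7s^2 + 16s + 10 = 0.
This factors further as (s^2 + 6s + 10)(s + 1) = 0.

s = -8, -3 + j, -3 - j, -1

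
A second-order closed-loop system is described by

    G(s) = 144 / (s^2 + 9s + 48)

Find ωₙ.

Compare the denominator to the standard form s^2 + 2ζωₙs + ωₙ².
ωₙ² = 48, so ωₙ = √48 ≈ 6.928 rad/s.

ωₙ ≈ 6.928 rad/s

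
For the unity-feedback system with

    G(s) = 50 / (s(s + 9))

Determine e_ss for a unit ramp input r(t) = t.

G(s) has one pole at the origin.
This is a Type 1 system. Kv = lim_{s→0} s·G(s) = 50/9.
e_ss = 1/Kv = 1/(50/9) = 9/50 ≈ 0.1800.

e_ss = 0.1800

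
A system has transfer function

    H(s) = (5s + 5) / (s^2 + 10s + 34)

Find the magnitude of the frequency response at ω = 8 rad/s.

|H(j8)| ≈ 0.4718

Substitute s = j8: numerator = 5 + j40, denominator = -30 + j80.
|H(j8)| = |5 + j40| / |-30 + j80| = 40.311 / 85.440 ≈ 0.4718.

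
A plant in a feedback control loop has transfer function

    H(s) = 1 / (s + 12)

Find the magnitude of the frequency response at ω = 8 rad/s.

|H(j8)| ≈ 0.06934

Substitute s = j8: numerator = 1, denominator = 12 + j8.
|H(j8)| = |1| / |12 + j8| = 1 / 14.422 ≈ 0.06934.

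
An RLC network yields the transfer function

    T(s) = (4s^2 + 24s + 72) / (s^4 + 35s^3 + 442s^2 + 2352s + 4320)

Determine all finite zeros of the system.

Set the numerator to zero: 4s^2 + 24s + 72 = 0, i.e. 4·(s^2 + 6s + 18) = 0.
Factoring: (s^2 + 6s + 18) = 0.

s = -3 + 3j, -3 - 3j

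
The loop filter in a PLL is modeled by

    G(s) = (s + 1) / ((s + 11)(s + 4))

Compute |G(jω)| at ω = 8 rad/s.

Substitute s = j8: numerator = 1 + j8, denominator = -20 + j120.
|G(j8)| = |1 + j8| / |-20 + j120| = 8.0623 / 121.66 ≈ 0.06627.

|G(j8)| ≈ 0.06627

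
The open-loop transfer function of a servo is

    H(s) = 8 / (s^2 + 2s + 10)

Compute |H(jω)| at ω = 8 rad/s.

Substitute s = j8: numerator = 8, denominator = -54 + j16.
|H(j8)| = |8| / |-54 + j16| = 8 / 56.321 ≈ 0.1420.

|H(j8)| ≈ 0.1420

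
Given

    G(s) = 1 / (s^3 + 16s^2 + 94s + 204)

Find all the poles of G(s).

The poles are the roots of the denominator s^3 + 16s^2 + 94s + 204 = 0.
Trying s = -6: the polynomial evaluates to 0, so (s + 6) is a factor.
Dividing out leaves s^2 + 10s + 34 = 0.
The quadratic formula then gives s = -5 ± 3j.

s = -5 ± 3j, -6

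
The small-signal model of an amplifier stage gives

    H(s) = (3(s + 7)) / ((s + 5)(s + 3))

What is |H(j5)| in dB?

Substitute s = j5: numerator = 21 + j15, denominator = -10 + j40.
|H(j5)| = |21 + j15| / |-10 + j40| = 25.807 / 41.231 ≈ 0.6259.
In decibels: 20·log₁₀(0.6259) ≈ -4.07 dB.

|H(j5)|_dB ≈ -4.07 dB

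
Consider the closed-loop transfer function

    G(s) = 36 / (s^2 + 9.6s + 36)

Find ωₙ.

Compare the denominator to the standard form s^2 + 2ζωₙs + ωₙ².
ωₙ² = 36, so ωₙ = 6 rad/s.

ωₙ = 6 rad/s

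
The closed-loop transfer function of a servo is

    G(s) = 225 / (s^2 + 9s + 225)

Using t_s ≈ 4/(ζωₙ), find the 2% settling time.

t_s ≈ 0.8889 s

Comparing s^2 + 9s + 225 to s^2 + 2ζωₙs + ωₙ²: ωₙ = 15 rad/s and ζ = 9/(2·15) = 0.3.
ζωₙ = 9/2 = 4.5, so t_s ≈ 4/(ζωₙ) = 4/4.5 ≈ 0.8889 s.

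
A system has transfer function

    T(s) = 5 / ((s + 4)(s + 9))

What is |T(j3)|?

Substitute s = j3: numerator = 5, denominator = 27 + j39.
|T(j3)| = |5| / |27 + j39| = 5 / 47.434 ≈ 0.1054.

|T(j3)| ≈ 0.1054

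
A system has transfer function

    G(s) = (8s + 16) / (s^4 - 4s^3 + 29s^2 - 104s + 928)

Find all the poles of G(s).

The poles are the roots of the denominator s^4 - 4s^3 + 29s^2 - 104s + 928 = 0.
No real roots exist; factor into two real quadratics: (s^2 - 8s + 32)(s^2 + 4s + 29) = 0.
Each quadratic gives a conjugate pair via the quadratic formula.

s = 4 ± 4j, -2 ± 5j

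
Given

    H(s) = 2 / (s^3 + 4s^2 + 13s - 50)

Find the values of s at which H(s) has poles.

The poles are the roots of the denominator s^3 + 4s^2 + 13s - 50 = 0.
Trying s = 2: the polynomial evaluates to 0, so (s - 2) is a factor.
Dividing out leaves s^2 + 6s + 25 = 0.
The quadratic formula then gives s = -3 ± 4j.

s = -3 + 4j, -3 - 4j, 2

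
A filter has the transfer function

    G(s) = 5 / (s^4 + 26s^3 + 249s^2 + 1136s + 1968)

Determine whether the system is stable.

stable

The denominator s^4 + 26s^3 + 249s^2 + 1136s + 1968 factors as (s^2 + 10s + 41)(s + 12)(s + 4), giving poles at s = -5 ± 4j, -12, -4.
Since all poles lie strictly in the left half-plane, the system is stable.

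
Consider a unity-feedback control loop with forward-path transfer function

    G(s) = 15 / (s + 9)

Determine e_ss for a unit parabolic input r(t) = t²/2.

e_ss = ∞

G(s) has no poles at the origin.
This is a Type 0 system; Ka = lim_{s→0} s^2·G(s) = 0, so the steady-state error for a parabola input is infinite.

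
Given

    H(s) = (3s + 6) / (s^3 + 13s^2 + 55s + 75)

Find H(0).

H(0) = 2/25 ≈ 0.08000

Set s = 0: H(0) = (6) / (75) = 2/25.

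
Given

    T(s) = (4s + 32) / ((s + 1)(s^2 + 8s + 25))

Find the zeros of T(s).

s = -8

Set the numerator to zero: 4s + 32 = 0, i.e. 4·(s + 8) = 0.
So s = -8.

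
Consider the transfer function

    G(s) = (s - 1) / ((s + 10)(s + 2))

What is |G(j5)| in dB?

|G(j5)|_dB ≈ -21.4 dB

Substitute s = j5: numerator = -1 + j5, denominator = -5 + j60.
|G(j5)| = |-1 + j5| / |-5 + j60| = 5.0990 / 60.208 ≈ 0.08469.
In decibels: 20·log₁₀(0.08469) ≈ -21.4 dB.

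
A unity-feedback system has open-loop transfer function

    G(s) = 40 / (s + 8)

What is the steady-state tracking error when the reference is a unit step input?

G(s) has no poles at the origin.
This is a Type 0 system. Kp = lim_{s→0} G(s) = 40/8 = 5.
e_ss = 1/(1 + Kp) = 1/(1 + 5) = 1/6 ≈ 0.1667.

e_ss = 0.1667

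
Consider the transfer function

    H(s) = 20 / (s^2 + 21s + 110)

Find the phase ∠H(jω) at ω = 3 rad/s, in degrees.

∠H(j3) ≈ -31.95°

At s = j3: numerator = 20, denominator = 101 + j63.
∠H = ∠num − ∠den = 0° − (31.954°) = -31.95°.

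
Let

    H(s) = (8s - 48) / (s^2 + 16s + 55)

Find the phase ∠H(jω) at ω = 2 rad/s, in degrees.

∠H(j2) ≈ 129.5°

At s = j2: numerator = -48 + j16, denominator = 51 + j32.
∠H = ∠num − ∠den = 161.57° − (32.106°) = 129.5°.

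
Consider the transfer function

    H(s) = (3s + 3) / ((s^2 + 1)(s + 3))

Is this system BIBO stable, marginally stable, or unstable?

marginally stable

The poles can be read from the denominator factors: s = ±j, -3.
Since the simple pole(s) at s = ±j lie on the jω-axis with none in the right half-plane, the system is marginally stable.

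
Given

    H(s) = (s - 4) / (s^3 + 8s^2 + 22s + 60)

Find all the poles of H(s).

The poles are the roots of the denominator s^3 + 8s^2 + 22s + 60 = 0.
Trying s = -6: the polynomial evaluates to 0, so (s + 6) is a factor.
Dividing out leaves s^2 + 2s + 10 = 0.
The quadratic formula then gives s = -1 ± 3j.

s = -1 + 3j, -1 - 3j, -6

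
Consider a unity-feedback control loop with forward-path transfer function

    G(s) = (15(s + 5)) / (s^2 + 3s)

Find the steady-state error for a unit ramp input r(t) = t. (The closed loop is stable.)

e_ss = 0.04000

G(s) has one pole at the origin.
This is a Type 1 system. Kv = lim_{s→0} s·G(s) = 75/3 = 25.
e_ss = 1/Kv = 1/(25) = 1/25 ≈ 0.04000.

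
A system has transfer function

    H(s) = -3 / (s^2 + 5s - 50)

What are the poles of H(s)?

s = -10, 5

The poles are the roots of the denominator s^2 + 5s - 50 = 0.
Factoring: (s + 10)(s - 5) = 0, so s = -10 and s = 5.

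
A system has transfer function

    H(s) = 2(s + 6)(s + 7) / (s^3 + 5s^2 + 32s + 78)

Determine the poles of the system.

The poles are the roots of the denominator s^3 + 5s^2 + 32s + 78 = 0.
Trying s = -3: the polynomial evaluates to 0, so (s + 3) is a factor.
Dividing out leaves s^2 + 2s + 26 = 0.
The quadratic formula then gives s = -1 ± 5j.

s = -1 ± 5j, -3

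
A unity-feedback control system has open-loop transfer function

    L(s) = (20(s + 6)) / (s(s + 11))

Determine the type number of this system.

The denominator has 1 factor of s at the origin (free integrator), so this is a Type 1 system.

Type 1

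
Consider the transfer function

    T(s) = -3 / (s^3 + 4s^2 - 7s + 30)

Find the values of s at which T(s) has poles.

s = 1 + 2j, 1 - 2j, -6

The poles are the roots of the denominator s^3 + 4s^2 - 7s + 30 = 0.
Trying s = -6: the polynomial evaluates to 0, so (s + 6) is a factor.
Dividing out leaves s^2 - 2s + 5 = 0.
The quadratic formula then gives s = 1 ± 2j.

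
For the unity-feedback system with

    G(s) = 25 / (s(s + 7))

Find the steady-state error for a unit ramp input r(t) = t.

e_ss = 0.2800

G(s) has one pole at the origin.
This is a Type 1 system. Kv = lim_{s→0} s·G(s) = 25/7.
e_ss = 1/Kv = 1/(25/7) = 7/25 ≈ 0.2800.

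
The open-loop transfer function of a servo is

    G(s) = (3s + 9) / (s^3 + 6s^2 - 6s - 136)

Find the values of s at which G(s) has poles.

The poles are the roots of the denominator s^3 + 6s^2 - 6s - 136 = 0.
Trying s = 4: the polynomial evaluates to 0, so (s - 4) is a factor.
Dividing out leaves s^2 + 10s + 34 = 0.
The quadratic formula then gives s = -5 ± 3j.

s = -5 ± 3j, 4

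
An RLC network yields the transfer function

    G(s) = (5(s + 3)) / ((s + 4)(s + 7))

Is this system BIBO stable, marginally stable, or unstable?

The poles can be read from the denominator factors: s = -4, -7.
Since all poles lie strictly in the left half-plane, the system is stable.

stable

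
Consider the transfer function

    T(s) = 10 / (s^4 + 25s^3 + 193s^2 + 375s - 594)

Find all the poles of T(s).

s = -11, -9, 1, -6

The poles are the roots of the denominator s^4 + 25s^3 + 193s^2 + 375s - 594 = 0.
Trying s = -11: the polynomial evaluates to 0, so (s + 11) is a factor.
Dividing out leaves s^3 + 14s^2 + 39s - 54 = 0.
This factors further as (s + 9)(s - 1)(s + 6) = 0.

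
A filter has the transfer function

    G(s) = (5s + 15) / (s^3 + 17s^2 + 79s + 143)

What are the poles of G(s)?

The poles are the roots of the denominator s^3 + 17s^2 + 79s + 143 = 0.
Trying s = -11: the polynomial evaluates to 0, so (s + 11) is a factor.
Dividing out leaves s^2 + 6s + 13 = 0.
The quadratic formula then gives s = -3 ± 2j.

s = -11, -3 + 2j, -3 - 2j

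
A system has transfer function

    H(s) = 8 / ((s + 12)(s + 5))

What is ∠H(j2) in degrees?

∠H(j2) ≈ -31.26°

At s = j2: numerator = 8, denominator = 56 + j34.
∠H = ∠num − ∠den = 0° − (31.264°) = -31.26°.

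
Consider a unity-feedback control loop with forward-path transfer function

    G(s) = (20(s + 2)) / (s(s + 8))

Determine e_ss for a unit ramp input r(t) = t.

e_ss = 0.2000

G(s) has one pole at the origin.
This is a Type 1 system. Kv = lim_{s→0} s·G(s) = 40/8 = 5.
e_ss = 1/Kv = 1/(5) = 1/5 ≈ 0.2000.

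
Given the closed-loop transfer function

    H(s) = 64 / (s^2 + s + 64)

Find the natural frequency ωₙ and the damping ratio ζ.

ωₙ = 8 rad/s, ζ = 0.0625

Compare the denominator to the standard form s^2 + 2ζωₙs + ωₙ².
ωₙ² = 64, so ωₙ = 8 rad/s.
2ζωₙ = 1, so ζ = 1/(2·8) = 0.0625.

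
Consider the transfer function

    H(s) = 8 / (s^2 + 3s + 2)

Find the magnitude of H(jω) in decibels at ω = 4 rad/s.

Substitute s = j4: numerator = 8, denominator = -14 + j12.
|H(j4)| = |8| / |-14 + j12| = 8 / 18.439 ≈ 0.4339.
In decibels: 20·log₁₀(0.4339) ≈ -7.25 dB.

|H(j4)|_dB ≈ -7.25 dB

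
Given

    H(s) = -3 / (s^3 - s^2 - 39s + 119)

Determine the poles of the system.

The poles are the roots of the denominator s^3 - s^2 - 39s + 119 = 0.
Trying s = -7: the polynomial evaluates to 0, so (s + 7) is a factor.
Dividing out leaves s^2 - 8s + 17 = 0.
The quadratic formula then gives s = 4 ± 1j.

s = 4 + j, 4 - j, -7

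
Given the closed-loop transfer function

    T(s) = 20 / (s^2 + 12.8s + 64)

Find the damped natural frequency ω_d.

Comparing s^2 + 12.8s + 64 to s^2 + 2ζωₙs + ωₙ²: ωₙ = 8 rad/s and ζ = 12.8/(2·8) = 0.8.
ζωₙ = 12.8/2 = 6.4, so ω_d = ωₙ√(1−ζ²) = √(ωₙ² − (ζωₙ)²) = √(64 − 6.4²) = √23.04 = 4.800 rad/s.

ω_d = 4.800 rad/s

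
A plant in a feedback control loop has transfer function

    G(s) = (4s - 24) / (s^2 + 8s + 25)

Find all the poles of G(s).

The poles are the roots of the denominator s^2 + 8s + 25 = 0.
Using the quadratic formula: s = (-8 ± √(-36))/2 = -4 ± 3j.

s = -4 + 3j, -4 - 3j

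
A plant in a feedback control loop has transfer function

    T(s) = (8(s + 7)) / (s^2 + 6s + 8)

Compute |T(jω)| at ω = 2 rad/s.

Substitute s = j2: numerator = 56 + j16, denominator = 4 + j12.
|T(j2)| = |56 + j16| / |4 + j12| = 58.241 / 12.649 ≈ 4.604.

|T(j2)| ≈ 4.604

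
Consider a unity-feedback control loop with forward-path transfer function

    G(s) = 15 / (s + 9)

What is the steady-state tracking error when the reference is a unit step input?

G(s) has no poles at the origin.
This is a Type 0 system. Kp = lim_{s→0} G(s) = 15/9 = 5/3.
e_ss = 1/(1 + Kp) = 1/(1 + 5/3) = 3/8 ≈ 0.3750.

e_ss = 0.3750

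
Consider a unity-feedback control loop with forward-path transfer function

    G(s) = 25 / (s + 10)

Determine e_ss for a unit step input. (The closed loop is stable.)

e_ss = 0.2857

G(s) has no poles at the origin.
This is a Type 0 system. Kp = lim_{s→0} G(s) = 25/10 = 5/2.
e_ss = 1/(1 + Kp) = 1/(1 + 5/2) = 2/7 ≈ 0.2857.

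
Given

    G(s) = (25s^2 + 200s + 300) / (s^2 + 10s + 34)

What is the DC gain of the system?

G(0) = 150/17 ≈ 8.824

Set s = 0: G(0) = (300) / (34) = 150/17.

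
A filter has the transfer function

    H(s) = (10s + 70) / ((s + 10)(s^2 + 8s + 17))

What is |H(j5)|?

|H(j5)| ≈ 0.1886

Substitute s = j5: numerator = 70 + j50, denominator = -280 + j360.
|H(j5)| = |70 + j50| / |-280 + j360| = 86.023 / 456.07 ≈ 0.1886.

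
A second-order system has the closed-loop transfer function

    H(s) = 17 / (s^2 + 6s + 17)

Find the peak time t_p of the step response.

t_p ≈ 1.111 s

Comparing s^2 + 6s + 17 to s^2 + 2ζωₙs + ωₙ²: ωₙ = √17 ≈ 4.123 rad/s and ζ = 6/(2·√17) ≈ 0.7276.
ζωₙ = 6/2 = 3, so ω_d = ωₙ√(1−ζ²) = √(ωₙ² − (ζωₙ)²) = √(17 − 3²) = √8 ≈ 2.828 rad/s.
t_p = π/ω_d = π/2.828 ≈ 1.111 s.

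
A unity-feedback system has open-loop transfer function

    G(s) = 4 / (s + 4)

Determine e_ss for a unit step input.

G(s) has no poles at the origin.
This is a Type 0 system. Kp = lim_{s→0} G(s) = 4/4 = 1.
e_ss = 1/(1 + Kp) = 1/(1 + 1) = 1/2 ≈ 0.5000.

e_ss = 0.5000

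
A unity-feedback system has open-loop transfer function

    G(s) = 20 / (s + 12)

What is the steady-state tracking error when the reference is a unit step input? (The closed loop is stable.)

e_ss = 0.3750

G(s) has no poles at the origin.
This is a Type 0 system. Kp = lim_{s→0} G(s) = 20/12 = 5/3.
e_ss = 1/(1 + Kp) = 1/(1 + 5/3) = 3/8 ≈ 0.3750.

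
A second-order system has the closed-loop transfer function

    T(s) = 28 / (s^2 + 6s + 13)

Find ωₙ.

ωₙ ≈ 3.606 rad/s

Compare the denominator to the standard form s^2 + 2ζωₙs + ωₙ².
ωₙ² = 13, so ωₙ = √13 ≈ 3.606 rad/s.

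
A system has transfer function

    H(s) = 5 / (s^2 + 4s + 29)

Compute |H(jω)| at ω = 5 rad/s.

Substitute s = j5: numerator = 5, denominator = 4 + j20.
|H(j5)| = |5| / |4 + j20| = 5 / 20.396 ≈ 0.2451.

|H(j5)| ≈ 0.2451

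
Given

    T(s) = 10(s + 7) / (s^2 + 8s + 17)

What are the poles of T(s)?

s = -4 ± j

The poles are the roots of the denominator s^2 + 8s + 17 = 0.
Using the quadratic formula: s = (-8 ± √(-4))/2 = -4 ± 1j.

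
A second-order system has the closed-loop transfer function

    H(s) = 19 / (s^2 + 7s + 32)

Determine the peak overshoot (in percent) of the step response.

Comparing s^2 + 7s + 32 to s^2 + 2ζωₙs + ωₙ²: ωₙ = √32 ≈ 5.657 rad/s and ζ = 7/(2·√32) ≈ 0.6187.
%OS = 100·exp(−πζ/√(1−ζ²)) = 100·exp(−π·0.6187/√(1−0.6187²)) ≈ 8.42%.

%OS ≈ 8.42%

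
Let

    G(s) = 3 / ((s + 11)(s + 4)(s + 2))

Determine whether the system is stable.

stable

The poles can be read from the denominator factors: s = -11, -4, -2.
Since all poles lie strictly in the left half-plane, the system is stable.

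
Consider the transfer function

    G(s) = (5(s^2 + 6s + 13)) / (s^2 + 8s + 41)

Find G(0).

At s = 0 each factor (s + a) contributes a and each (s^2 + bs + c) contributes c.
G(0) = 5·(13) / ((41)) = 65/41 = 65/41.

G(0) = 65/41 ≈ 1.585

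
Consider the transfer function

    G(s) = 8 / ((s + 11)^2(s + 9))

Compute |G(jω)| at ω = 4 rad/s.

|G(j4)| ≈ 0.005929

Substitute s = j4: numerator = 8, denominator = 593 + j1212.
|G(j4)| = |8| / |593 + j1212| = 8 / 1349.3 ≈ 0.005929.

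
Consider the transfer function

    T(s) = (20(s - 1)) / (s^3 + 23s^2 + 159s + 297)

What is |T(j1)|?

Substitute s = j1: numerator = -20 + j20, denominator = 274 + j158.
|T(j1)| = |-20 + j20| / |274 + j158| = 28.284 / 316.29 ≈ 0.08942.

|T(j1)| ≈ 0.08942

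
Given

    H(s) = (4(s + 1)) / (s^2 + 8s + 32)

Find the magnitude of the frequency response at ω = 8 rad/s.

Substitute s = j8: numerator = 4 + j32, denominator = -32 + j64.
|H(j8)| = |4 + j32| / |-32 + j64| = 32.249 / 71.554 ≈ 0.4507.

|H(j8)| ≈ 0.4507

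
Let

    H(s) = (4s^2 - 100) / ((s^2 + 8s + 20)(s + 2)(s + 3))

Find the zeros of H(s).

s = -5, 5

Set the numerator to zero: 4s^2 - 100 = 0, i.e. 4·(s^2 - 25) = 0.
Factoring: (s + 5)(s - 5) = 0.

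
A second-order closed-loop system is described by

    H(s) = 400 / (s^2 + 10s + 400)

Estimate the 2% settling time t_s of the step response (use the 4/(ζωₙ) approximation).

t_s ≈ 0.8000 s

Comparing s^2 + 10s + 400 to s^2 + 2ζωₙs + ωₙ²: ωₙ = 20 rad/s and ζ = 10/(2·20) = 0.25.
ζωₙ = 10/2 = 5, so t_s ≈ 4/(ζωₙ) = 4/5 = 0.8000 s.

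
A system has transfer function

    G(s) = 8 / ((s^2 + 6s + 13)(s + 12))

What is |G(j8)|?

|G(j8)| ≈ 0.007920

Substitute s = j8: numerator = 8, denominator = -996 + j168.
|G(j8)| = |8| / |-996 + j168| = 8 / 1010.1 ≈ 0.007920.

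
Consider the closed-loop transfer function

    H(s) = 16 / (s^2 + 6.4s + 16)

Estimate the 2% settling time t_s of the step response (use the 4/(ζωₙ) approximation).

Comparing s^2 + 6.4s + 16 to s^2 + 2ζωₙs + ωₙ²: ωₙ = 4 rad/s and ζ = 6.4/(2·4) = 0.8.
ζωₙ = 6.4/2 = 3.2, so t_s ≈ 4/(ζωₙ) = 4/3.2 = 1.250 s.

t_s ≈ 1.250 s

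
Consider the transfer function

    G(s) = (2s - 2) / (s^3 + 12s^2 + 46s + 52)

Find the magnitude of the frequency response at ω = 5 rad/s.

Substitute s = j5: numerator = -2 + j10, denominator = -248 + j105.
|G(j5)| = |-2 + j10| / |-248 + j105| = 10.198 / 269.31 ≈ 0.03787.

|G(j5)| ≈ 0.03787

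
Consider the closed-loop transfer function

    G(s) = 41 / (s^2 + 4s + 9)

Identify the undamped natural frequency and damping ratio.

ωₙ = 3 rad/s, ζ ≈ 0.6667

Compare the denominator to the standard form s^2 + 2ζωₙs + ωₙ².
ωₙ² = 9, so ωₙ = 3 rad/s.
2ζωₙ = 4, so ζ = 4/(2·3) ≈ 0.6667.
With ζ = 0.6667 the response is underdamped.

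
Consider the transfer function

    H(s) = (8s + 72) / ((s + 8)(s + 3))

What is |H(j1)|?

Substitute s = j1: numerator = 72 + j8, denominator = 23 + j11.
|H(j1)| = |72 + j8| / |23 + j11| = 72.443 / 25.495 ≈ 2.841.

|H(j1)| ≈ 2.841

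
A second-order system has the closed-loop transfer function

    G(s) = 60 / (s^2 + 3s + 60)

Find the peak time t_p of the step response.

t_p ≈ 0.4134 s

Comparing s^2 + 3s + 60 to s^2 + 2ζωₙs + ωₙ²: ωₙ = √60 ≈ 7.746 rad/s and ζ = 3/(2·√60) ≈ 0.1936.
ζωₙ = 3/2 = 1.5, so ω_d = ωₙ√(1−ζ²) = √(ωₙ² − (ζωₙ)²) = √(60 − 1.5²) = √57.75 ≈ 7.599 rad/s.
t_p = π/ω_d = π/7.599 ≈ 0.4134 s.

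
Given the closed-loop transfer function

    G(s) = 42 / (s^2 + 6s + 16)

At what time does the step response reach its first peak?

Comparing s^2 + 6s + 16 to s^2 + 2ζωₙs + ωₙ²: ωₙ = 4 rad/s and ζ = 6/(2·4) = 0.75.
ζωₙ = 6/2 = 3, so ω_d = ωₙ√(1−ζ²) = √(ωₙ² − (ζωₙ)²) = √(16 − 3²) = √7 ≈ 2.646 rad/s.
t_p = π/ω_d = π/2.646 ≈ 1.187 s.

t_p ≈ 1.187 s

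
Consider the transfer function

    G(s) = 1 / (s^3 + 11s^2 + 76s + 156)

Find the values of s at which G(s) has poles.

s = -4 + 6j, -4 - 6j, -3

The poles are the roots of the denominator s^3 + 11s^2 + 76s + 156 = 0.
Trying s = -3: the polynomial evaluates to 0, so (s + 3) is a factor.
Dividing out leaves s^2 + 8s + 52 = 0.
The quadratic formula then gives s = -4 ± 6j.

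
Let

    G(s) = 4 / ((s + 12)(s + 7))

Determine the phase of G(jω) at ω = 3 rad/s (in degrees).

∠G(j3) ≈ -37.23°

At s = j3: numerator = 4, denominator = 75 + j57.
∠G = ∠num − ∠den = 0° − (37.235°) = -37.23°.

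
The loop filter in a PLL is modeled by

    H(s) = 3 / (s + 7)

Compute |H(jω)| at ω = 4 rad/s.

Substitute s = j4: numerator = 3, denominator = 7 + j4.
|H(j4)| = |3| / |7 + j4| = 3 / 8.0623 ≈ 0.3721.

|H(j4)| ≈ 0.3721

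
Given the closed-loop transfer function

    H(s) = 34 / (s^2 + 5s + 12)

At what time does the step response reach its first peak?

Comparing s^2 + 5s + 12 to s^2 + 2ζωₙs + ωₙ²: ωₙ = √12 ≈ 3.464 rad/s and ζ = 5/(2·√12) ≈ 0.7217.
ζωₙ = 5/2 = 2.5, so ω_d = ωₙ√(1−ζ²) = √(ωₙ² − (ζωₙ)²) = √(12 − 2.5²) = √5.75 ≈ 2.398 rad/s.
t_p = π/ω_d = π/2.398 ≈ 1.310 s.

t_p ≈ 1.310 s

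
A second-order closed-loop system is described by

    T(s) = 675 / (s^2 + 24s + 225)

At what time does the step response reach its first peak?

Comparing s^2 + 24s + 225 to s^2 + 2ζωₙs + ωₙ²: ωₙ = 15 rad/s and ζ = 24/(2·15) = 0.8.
ζωₙ = 24/2 = 12, so ω_d = ωₙ√(1−ζ²) = √(ωₙ² − (ζωₙ)²) = √(225 − 12²) = √81 = 9 rad/s.
t_p = π/ω_d = π/9 ≈ 0.3491 s.

t_p ≈ 0.3491 s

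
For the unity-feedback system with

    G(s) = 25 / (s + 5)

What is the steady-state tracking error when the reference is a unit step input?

e_ss = 0.1667

G(s) has no poles at the origin.
This is a Type 0 system. Kp = lim_{s→0} G(s) = 25/5 = 5.
e_ss = 1/(1 + Kp) = 1/(1 + 5) = 1/6 ≈ 0.1667.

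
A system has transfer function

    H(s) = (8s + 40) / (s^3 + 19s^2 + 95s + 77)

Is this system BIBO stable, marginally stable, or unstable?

The denominator s^3 + 19s^2 + 95s + 77 factors as (s + 11)(s + 1)(s + 7), giving poles at s = -11, -1, -7.
Since all poles lie strictly in the left half-plane, the system is stable.

stable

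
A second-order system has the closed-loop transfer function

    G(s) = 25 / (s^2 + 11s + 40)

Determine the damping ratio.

Compare the denominator to the standard form s^2 + 2ζωₙs + ωₙ².
ωₙ² = 40, so ωₙ = √40 ≈ 6.325 rad/s.
2ζωₙ = 11, so ζ = 11/(2·√40) ≈ 0.8696.

ζ ≈ 0.8696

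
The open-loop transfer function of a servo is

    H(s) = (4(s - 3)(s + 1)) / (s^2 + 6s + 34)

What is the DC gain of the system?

At s = 0 each factor (s + a) contributes a and each (s^2 + bs + c) contributes c.
H(0) = 4·(-3) · (1) / ((34)) = -12/34 = -6/17.

H(0) = -6/17 ≈ -0.3529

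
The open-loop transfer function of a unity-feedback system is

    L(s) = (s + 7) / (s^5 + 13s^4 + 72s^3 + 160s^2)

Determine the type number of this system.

Type 2

The denominator has 2 factors of s at the origin (free integrators), so this is a Type 2 system.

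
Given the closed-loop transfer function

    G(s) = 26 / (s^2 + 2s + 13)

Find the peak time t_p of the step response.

Comparing s^2 + 2s + 13 to s^2 + 2ζωₙs + ωₙ²: ωₙ = √13 ≈ 3.606 rad/s and ζ = 2/(2·√13) ≈ 0.2774.
ζωₙ = 2/2 = 1, so ω_d = ωₙ√(1−ζ²) = √(ωₙ² − (ζωₙ)²) = √(13 − 1²) = √12 ≈ 3.464 rad/s.
t_p = π/ω_d = π/3.464 ≈ 0.9069 s.

t_p ≈ 0.9069 s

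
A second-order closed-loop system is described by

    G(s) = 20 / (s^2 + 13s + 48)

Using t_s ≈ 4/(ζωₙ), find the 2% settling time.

Comparing s^2 + 13s + 48 to s^2 + 2ζωₙs + ωₙ²: ωₙ = √48 ≈ 6.928 rad/s and ζ = 13/(2·√48) ≈ 0.9382.
ζωₙ = 13/2 = 6.5, so t_s ≈ 4/(ζωₙ) = 4/6.5 ≈ 0.6154 s.

t_s ≈ 0.6154 s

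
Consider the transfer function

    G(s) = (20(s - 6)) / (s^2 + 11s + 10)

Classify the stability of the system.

stable

The denominator s^2 + 11s + 10 factors as (s + 10)(s + 1), giving poles at s = -10, -1.
Since all poles lie strictly in the left half-plane, the system is stable.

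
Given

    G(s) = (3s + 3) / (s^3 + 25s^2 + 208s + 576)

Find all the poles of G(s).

The poles are the roots of the denominator s^3 + 25s^2 + 208s + 576 = 0.
Trying s = -8: the polynomial evaluates to 0, so (s + 8) is a factor.
Dividing out leaves s^2 + 17s + 72 = 0.
Factoring the quadratic: (s + 8)(s + 9) = 0.

s = -8, -8, -9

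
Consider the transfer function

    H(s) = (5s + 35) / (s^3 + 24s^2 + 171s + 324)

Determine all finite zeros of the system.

s = -7

Set the numerator to zero: 5s + 35 = 0, i.e. 5·(s + 7) = 0.
So s = -7.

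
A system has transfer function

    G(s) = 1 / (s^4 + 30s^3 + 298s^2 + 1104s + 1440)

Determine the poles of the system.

s = -3 + j, -3 - j, -12, -12

The poles are the roots of the denominator s^4 + 30s^3 + 298s^2 + 1104s + 1440 = 0.
Trying s = -12: the polynomial evaluates to 0, so (s + 12) is a factor.
Dividing out leaves s^3 + 18s^2 + 82s + 120 = 0.
This factors further as (s^2 + 6s + 10)(s + 12) = 0.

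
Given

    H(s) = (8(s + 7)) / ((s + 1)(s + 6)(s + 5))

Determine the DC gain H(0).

H(0) = 28/15 ≈ 1.867

At s = 0 each factor (s + a) contributes a and each (s^2 + bs + c) contributes c.
H(0) = 8·(7) / ((1) · (6) · (5)) = 56/30 = 28/15.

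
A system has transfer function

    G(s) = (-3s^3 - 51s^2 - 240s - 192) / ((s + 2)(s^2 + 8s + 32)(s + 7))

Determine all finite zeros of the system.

s = -8, -8, -1

Set the numerator to zero: -3s^3 - 51s^2 - 240s - 192 = 0, i.e. -3·(s^3 + 17s^2 + 80s + 64) = 0.
Factoring: (s + 8)^2(s + 1) = 0.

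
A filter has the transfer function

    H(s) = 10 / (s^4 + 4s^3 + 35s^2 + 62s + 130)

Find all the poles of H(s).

s = -1 + 2j, -1 - 2j, -1 + 5j, -1 - 5j

The poles are the roots of the denominator s^4 + 4s^3 + 35s^2 + 62s + 130 = 0.
No real roots exist; factor into two real quadratics: (s^2 + 2s + 5)(s^2 + 2s + 26) = 0.
Each quadratic gives a conjugate pair via the quadratic formula.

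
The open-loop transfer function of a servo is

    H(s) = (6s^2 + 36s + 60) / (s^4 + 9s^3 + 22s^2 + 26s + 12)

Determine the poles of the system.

The poles are the roots of the denominator s^4 + 9s^3 + 22s^2 + 26s + 12 = 0.
Trying s = -6: the polynomial evaluates to 0, so (s + 6) is a factor.
Dividing out leaves s^3 + 3s^2 + 4s + 2 = 0.
This factors further as (s^2 + 2s + 2)(s + 1) = 0.

s = -1 + j, -1 - j, -6, -1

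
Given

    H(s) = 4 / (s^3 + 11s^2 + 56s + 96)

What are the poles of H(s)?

s = -4 ± 4j, -3

The poles are the roots of the denominator s^3 + 11s^2 + 56s + 96 = 0.
Trying s = -3: the polynomial evaluates to 0, so (s + 3) is a factor.
Dividing out leaves s^2 + 8s + 32 = 0.
The quadratic formula then gives s = -4 ± 4j.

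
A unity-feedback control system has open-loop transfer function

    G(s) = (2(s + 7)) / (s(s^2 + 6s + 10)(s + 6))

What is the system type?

The denominator has 1 factor of s at the origin (free integrator), so this is a Type 1 system.

Type 1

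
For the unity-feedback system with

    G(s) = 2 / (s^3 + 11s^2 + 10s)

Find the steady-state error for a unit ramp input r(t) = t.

e_ss = 5

G(s) has one pole at the origin.
This is a Type 1 system. Kv = lim_{s→0} s·G(s) = 2/10 = 1/5.
e_ss = 1/Kv = 1/(1/5) = 5.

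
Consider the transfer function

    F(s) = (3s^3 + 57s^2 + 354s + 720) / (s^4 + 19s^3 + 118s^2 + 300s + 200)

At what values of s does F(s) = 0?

Set the numerator to zero: 3s^3 + 57s^2 + 354s + 720 = 0, i.e. 3·(s^3 + 19s^2 + 118s + 240) = 0.
Factoring: (s + 8)(s + 5)(s + 6) = 0.

s = -8, -5, -6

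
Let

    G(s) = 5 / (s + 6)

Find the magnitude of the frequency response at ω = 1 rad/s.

|G(j1)| ≈ 0.8220

Substitute s = j1: numerator = 5, denominator = 6 + j1.
|G(j1)| = |5| / |6 + j1| = 5 / 6.0828 ≈ 0.8220.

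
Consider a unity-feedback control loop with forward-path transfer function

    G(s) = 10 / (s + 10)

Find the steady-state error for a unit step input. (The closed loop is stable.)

G(s) has no poles at the origin.
This is a Type 0 system. Kp = lim_{s→0} G(s) = 10/10 = 1.
e_ss = 1/(1 + Kp) = 1/(1 + 1) = 1/2 ≈ 0.5000.

e_ss = 0.5000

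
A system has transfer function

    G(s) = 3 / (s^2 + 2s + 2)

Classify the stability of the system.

The denominator s^2 + 2s + 2 factors as (s^2 + 2s + 2), giving poles at s = -1 ± j.
Since all poles lie strictly in the left half-plane, the system is stable.

stable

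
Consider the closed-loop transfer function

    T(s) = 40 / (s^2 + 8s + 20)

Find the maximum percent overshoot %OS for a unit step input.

Comparing s^2 + 8s + 20 to s^2 + 2ζωₙs + ωₙ²: ωₙ = √20 ≈ 4.472 rad/s and ζ = 8/(2·√20) ≈ 0.8944.
%OS = 100·exp(−πζ/√(1−ζ²)) = 100·exp(−π·0.8944/√(1−0.8944²)) ≈ 0.187%.

%OS ≈ 0.187%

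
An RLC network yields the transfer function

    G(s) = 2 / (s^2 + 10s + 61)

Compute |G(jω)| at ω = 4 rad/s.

|G(j4)| ≈ 0.03322

Substitute s = j4: numerator = 2, denominator = 45 + j40.
|G(j4)| = |2| / |45 + j40| = 2 / 60.208 ≈ 0.03322.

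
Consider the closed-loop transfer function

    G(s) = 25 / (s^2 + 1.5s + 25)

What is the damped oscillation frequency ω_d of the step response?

ω_d ≈ 4.943 rad/s

Comparing s^2 + 1.5s + 25 to s^2 + 2ζωₙs + ωₙ²: ωₙ = 5 rad/s and ζ = 1.5/(2·5) = 0.15.
ζωₙ = 1.5/2 = 0.75, so ω_d = ωₙ√(1−ζ²) = √(ωₙ² − (ζωₙ)²) = √(25 − 0.75²) = √24.4375 ≈ 4.943 rad/s.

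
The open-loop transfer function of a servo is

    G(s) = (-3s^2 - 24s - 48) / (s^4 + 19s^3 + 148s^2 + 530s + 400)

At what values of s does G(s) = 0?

Set the numerator to zero: -3s^2 - 24s - 48 = 0, i.e. -3·(s^2 + 8s + 16) = 0.
Factoring: (s + 4)^2 = 0.

s = -4, -4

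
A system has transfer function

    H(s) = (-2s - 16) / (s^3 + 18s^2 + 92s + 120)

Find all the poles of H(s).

The poles are the roots of the denominator s^3 + 18s^2 + 92s + 120 = 0.
Trying s = -2: the polynomial evaluates to 0, so (s + 2) is a factor.
Dividing out leaves s^2 + 16s + 60 = 0.
Factoring the quadratic: (s + 6)(s + 10) = 0.

s = -2, -6, -10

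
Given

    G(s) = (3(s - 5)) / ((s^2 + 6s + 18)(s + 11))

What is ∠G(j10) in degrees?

At s = j10: numerator = -15 + j30, denominator = -1502 - j160.
∠G = ∠num − ∠den = 116.57° − (-173.92°) = 290.5°, which wraps to -69.52°.

∠G(j10) ≈ -69.52°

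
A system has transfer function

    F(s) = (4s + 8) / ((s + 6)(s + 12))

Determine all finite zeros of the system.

s = -2

Set the numerator to zero: 4s + 8 = 0, i.e. 4·(s + 2) = 0.
So s = -2.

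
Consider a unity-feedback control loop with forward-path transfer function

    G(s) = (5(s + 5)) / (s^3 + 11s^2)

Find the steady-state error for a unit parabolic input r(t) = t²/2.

G(s) has 2 poles at the origin.
This is a Type 2 system. Ka = lim_{s→0} s^2·G(s) = 25/11.
e_ss = 1/Ka = 1/(25/11) = 11/25 ≈ 0.4400.

e_ss = 0.4400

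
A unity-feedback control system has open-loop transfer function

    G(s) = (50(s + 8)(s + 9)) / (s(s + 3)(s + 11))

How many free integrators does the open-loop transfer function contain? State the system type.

Type 1

The denominator has 1 factor of s at the origin (free integrator), so this is a Type 1 system.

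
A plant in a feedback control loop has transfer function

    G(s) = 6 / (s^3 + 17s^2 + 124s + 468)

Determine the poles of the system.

s = -4 + 6j, -4 - 6j, -9

The poles are the roots of the denominator s^3 + 17s^2 + 124s + 468 = 0.
Trying s = -9: the polynomial evaluates to 0, so (s + 9) is a factor.
Dividing out leaves s^2 + 8s + 52 = 0.
The quadratic formula then gives s = -4 ± 6j.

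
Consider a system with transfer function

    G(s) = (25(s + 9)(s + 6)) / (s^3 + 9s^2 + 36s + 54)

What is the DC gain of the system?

G(0) = 25

Set s = 0: G(0) = (1350) / (54) = 25.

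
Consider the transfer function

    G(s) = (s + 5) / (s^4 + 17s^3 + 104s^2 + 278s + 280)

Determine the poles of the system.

The poles are the roots of the denominator s^4 + 17s^3 + 104s^2 + 278s + 280 = 0.
Trying s = -7: the polynomial evaluates to 0, so (s + 7) is a factor.
Dividing out leaves s^3 + 10s^2 + 34s + 40 = 0.
This factors further as (s^2 + 6s + 10)(s + 4) = 0.

s = -7, -3 ± j, -4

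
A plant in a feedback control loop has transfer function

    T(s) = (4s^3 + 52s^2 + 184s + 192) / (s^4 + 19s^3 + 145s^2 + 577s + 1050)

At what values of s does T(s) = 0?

Set the numerator to zero: 4s^3 + 52s^2 + 184s + 192 = 0, i.e. 4·(s^3 + 13s^2 + 46s + 48) = 0.
Factoring: (s + 2)(s + 3)(s + 8) = 0.

s = -2, -3, -8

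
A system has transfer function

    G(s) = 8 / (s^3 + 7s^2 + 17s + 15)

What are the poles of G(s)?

The poles are the roots of the denominator s^3 + 7s^2 + 17s + 15 = 0.
Trying s = -3: the polynomial evaluates to 0, so (s + 3) is a factor.
Dividing out leaves s^2 + 4s + 5 = 0.
The quadratic formula then gives s = -2 ± 1j.

s = -2 ± j, -3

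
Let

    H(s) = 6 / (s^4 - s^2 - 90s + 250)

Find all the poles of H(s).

s = 3 + j, 3 - j, -3 + 4j, -3 - 4j

The poles are the roots of the denominator s^4 - s^2 - 90s + 250 = 0.
No real roots exist; factor into two real quadratics: (s^2 - 6s + 10)(s^2 + 6s + 25) = 0.
Each quadratic gives a conjugate pair via the quadratic formula.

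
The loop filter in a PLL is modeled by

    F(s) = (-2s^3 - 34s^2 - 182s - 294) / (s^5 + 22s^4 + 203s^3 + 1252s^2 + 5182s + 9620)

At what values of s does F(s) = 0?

s = -3, -7, -7

Set the numerator to zero: -2s^3 - 34s^2 - 182s - 294 = 0, i.e. -2·(s^3 + 17s^2 + 91s + 147) = 0.
Factoring: (s + 3)(s + 7)^2 = 0.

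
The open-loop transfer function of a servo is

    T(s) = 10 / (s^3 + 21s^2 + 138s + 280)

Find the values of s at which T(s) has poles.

s = -4, -10, -7

The poles are the roots of the denominator s^3 + 21s^2 + 138s + 280 = 0.
Trying s = -4: the polynomial evaluates to 0, so (s + 4) is a factor.
Dividing out leaves s^2 + 17s + 70 = 0.
Factoring the quadratic: (s + 10)(s + 7) = 0.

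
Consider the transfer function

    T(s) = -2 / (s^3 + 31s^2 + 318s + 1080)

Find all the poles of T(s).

The poles are the roots of the denominator s^3 + 31s^2 + 318s + 1080 = 0.
Trying s = -9: the polynomial evaluates to 0, so (s + 9) is a factor.
Dividing out leaves s^2 + 22s + 120 = 0.
Factoring the quadratic: (s + 10)(s + 12) = 0.

s = -9, -10, -12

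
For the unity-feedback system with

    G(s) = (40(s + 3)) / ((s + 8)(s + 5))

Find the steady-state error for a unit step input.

G(s) has no poles at the origin.
This is a Type 0 system. Kp = lim_{s→0} G(s) = 120/40 = 3.
e_ss = 1/(1 + Kp) = 1/(1 + 3) = 1/4 ≈ 0.2500.

e_ss = 0.2500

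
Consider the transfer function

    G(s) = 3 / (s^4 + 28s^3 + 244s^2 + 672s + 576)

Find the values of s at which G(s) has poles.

s = -12, -12, -2, -2

The poles are the roots of the denominator s^4 + 28s^3 + 244s^2 + 672s + 576 = 0.
Trying s = -12: the polynomial evaluates to 0, so (s + 12) is a factor.
Dividing out leaves s^3 + 16s^2 + 52s + 48 = 0.
This factors further as (s + 12)(s + 2)^2 = 0.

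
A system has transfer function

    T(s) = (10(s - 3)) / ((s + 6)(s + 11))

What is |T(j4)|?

|T(j4)| ≈ 0.5924

Substitute s = j4: numerator = -30 + j40, denominator = 50 + j68.
|T(j4)| = |-30 + j40| / |50 + j68| = 50 / 84.404 ≈ 0.5924.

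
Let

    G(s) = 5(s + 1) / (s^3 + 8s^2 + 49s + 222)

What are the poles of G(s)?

The poles are the roots of the denominator s^3 + 8s^2 + 49s + 222 = 0.
Trying s = -6: the polynomial evaluates to 0, so (s + 6) is a factor.
Dividing out leaves s^2 + 2s + 37 = 0.
The quadratic formula then gives s = -1 ± 6j.

s = -6, -1 + 6j, -1 - 6j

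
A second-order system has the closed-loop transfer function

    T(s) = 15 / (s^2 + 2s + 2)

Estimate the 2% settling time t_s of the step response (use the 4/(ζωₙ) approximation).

Comparing s^2 + 2s + 2 to s^2 + 2ζωₙs + ωₙ²: ωₙ = √2 ≈ 1.414 rad/s and ζ = 2/(2·√2) ≈ 0.7071.
ζωₙ = 2/2 = 1, so t_s ≈ 4/(ζωₙ) = 4/1 = 4 s.

t_s ≈ 4 s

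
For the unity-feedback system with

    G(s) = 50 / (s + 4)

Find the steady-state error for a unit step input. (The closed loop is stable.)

G(s) has no poles at the origin.
This is a Type 0 system. Kp = lim_{s→0} G(s) = 50/4 = 25/2.
e_ss = 1/(1 + Kp) = 1/(1 + 25/2) = 2/27 ≈ 0.07407.

e_ss = 0.07407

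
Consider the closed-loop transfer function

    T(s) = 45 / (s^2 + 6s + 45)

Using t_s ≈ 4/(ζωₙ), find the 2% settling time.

Comparing s^2 + 6s + 45 to s^2 + 2ζωₙs + ωₙ²: ωₙ = √45 ≈ 6.708 rad/s and ζ = 6/(2·√45) ≈ 0.4472.
ζωₙ = 6/2 = 3, so t_s ≈ 4/(ζωₙ) = 4/3 ≈ 1.333 s.

t_s ≈ 1.333 s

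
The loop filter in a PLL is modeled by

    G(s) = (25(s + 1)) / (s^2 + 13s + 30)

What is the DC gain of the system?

G(0) = 5/6 ≈ 0.8333

Set s = 0: G(0) = (25) / (30) = 5/6.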